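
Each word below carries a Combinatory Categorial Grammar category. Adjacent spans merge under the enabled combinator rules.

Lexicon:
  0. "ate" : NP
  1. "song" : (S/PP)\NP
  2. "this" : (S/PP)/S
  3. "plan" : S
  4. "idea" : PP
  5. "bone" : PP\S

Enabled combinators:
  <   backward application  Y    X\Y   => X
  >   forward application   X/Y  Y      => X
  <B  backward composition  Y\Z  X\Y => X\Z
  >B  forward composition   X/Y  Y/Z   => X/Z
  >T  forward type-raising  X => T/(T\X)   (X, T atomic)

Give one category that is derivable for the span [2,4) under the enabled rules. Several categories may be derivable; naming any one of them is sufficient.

S/PP

[0,6] S   >
  [0,2] S/PP   <
    [0,1] "ate" : NP
    [1,2] "song" : (S/PP)\NP
  [2,6] PP   <
    [2,5] S   >
      [2,4] S/PP   >
        [2,3] "this" : (S/PP)/S
        [3,4] "plan" : S
      [4,5] "idea" : PP
    [5,6] "bone" : PP\S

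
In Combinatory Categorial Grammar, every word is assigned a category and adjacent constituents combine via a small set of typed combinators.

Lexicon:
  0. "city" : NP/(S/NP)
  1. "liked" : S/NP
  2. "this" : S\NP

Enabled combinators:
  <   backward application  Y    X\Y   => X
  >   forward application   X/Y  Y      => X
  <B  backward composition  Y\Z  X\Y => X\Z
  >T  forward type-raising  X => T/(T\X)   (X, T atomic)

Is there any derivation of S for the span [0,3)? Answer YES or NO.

YES

[0,3] S   <
  [0,2] NP   >
    [0,1] "city" : NP/(S/NP)
    [1,2] "liked" : S/NP
  [2,3] "this" : S\NP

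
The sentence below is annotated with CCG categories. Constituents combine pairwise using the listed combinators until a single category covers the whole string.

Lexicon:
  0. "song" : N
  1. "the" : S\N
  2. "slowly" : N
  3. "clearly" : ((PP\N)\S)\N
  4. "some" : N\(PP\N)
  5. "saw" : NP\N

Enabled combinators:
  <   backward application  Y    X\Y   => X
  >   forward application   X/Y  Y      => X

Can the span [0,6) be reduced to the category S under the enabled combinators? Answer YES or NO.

NO

N S\N N ((PP\N)\S)\N N\(PP\N) NP\N
CKY chart[0,6] = {NP}; S ∉ chart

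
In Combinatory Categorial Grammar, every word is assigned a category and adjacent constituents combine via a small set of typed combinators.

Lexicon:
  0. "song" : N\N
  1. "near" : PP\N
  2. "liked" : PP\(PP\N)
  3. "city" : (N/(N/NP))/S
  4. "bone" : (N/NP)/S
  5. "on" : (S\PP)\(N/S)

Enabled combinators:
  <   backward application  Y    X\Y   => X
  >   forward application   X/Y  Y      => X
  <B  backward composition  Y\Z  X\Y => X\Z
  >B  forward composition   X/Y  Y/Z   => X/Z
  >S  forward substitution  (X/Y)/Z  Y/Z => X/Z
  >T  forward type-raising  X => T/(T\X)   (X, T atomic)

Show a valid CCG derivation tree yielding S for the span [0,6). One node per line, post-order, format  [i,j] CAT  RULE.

[0,6] S   <
  [0,3] PP   <
    [0,2] PP\N   <B
      [0,1] "song" : N\N
      [1,2] "near" : PP\N
    [2,3] "liked" : PP\(PP\N)
  [3,6] S\PP   <
    [3,5] N/S   >S
      [3,4] "city" : (N/(N/NP))/S
      [4,5] "bone" : (N/NP)/S
    [5,6] "on" : (S\PP)\(N/S)

[0,1] N\N  lex  "song"
[1,2] PP\N  lex  "near"
[0,2] PP\N  <B  k=1
[2,3] PP\(PP\N)  lex  "liked"
[0,3] PP  <  k=2
[3,4] (N/(N/NP))/S  lex  "city"
[4,5] (N/NP)/S  lex  "bone"
[3,5] N/S  >S  k=4
[5,6] (S\PP)\(N/S)  lex  "on"
[3,6] S\PP  <  k=5
[0,6] S  <  k=3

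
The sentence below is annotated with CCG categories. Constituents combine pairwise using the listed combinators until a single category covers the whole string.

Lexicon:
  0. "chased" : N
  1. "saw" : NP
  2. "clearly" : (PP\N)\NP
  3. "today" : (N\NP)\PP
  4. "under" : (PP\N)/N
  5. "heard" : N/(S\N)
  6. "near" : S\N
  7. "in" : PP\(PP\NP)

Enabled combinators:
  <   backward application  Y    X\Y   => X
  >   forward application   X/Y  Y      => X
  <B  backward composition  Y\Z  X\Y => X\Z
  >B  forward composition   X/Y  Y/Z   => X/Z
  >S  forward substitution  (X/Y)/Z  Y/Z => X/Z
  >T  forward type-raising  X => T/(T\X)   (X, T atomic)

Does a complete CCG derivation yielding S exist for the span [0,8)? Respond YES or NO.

N NP (PP\N)\NP (N\NP)\PP (PP\N)/N N/(S\N) S\N PP\(PP\NP)
CKY chart[0,8] = {N/(N\PP), NP/(NP\PP), PP, PP/(PP\PP), S/(S\PP)}; S ∉ chart

NO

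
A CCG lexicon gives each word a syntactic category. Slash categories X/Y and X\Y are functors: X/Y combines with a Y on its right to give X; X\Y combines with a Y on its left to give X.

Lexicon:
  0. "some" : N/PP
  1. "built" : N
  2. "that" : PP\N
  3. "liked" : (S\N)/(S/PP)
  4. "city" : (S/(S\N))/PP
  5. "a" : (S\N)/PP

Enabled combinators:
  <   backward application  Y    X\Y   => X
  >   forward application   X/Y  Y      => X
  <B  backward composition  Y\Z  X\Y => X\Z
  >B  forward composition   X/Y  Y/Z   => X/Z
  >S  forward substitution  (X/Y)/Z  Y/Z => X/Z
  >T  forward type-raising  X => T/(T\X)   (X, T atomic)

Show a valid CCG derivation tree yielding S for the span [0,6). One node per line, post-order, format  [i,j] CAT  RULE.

[0,1] N/PP  lex  "some"
[1,2] N  lex  "built"
[2,3] PP\N  lex  "that"
[1,3] PP  <  k=2
[0,3] N  >  k=1
[3,4] (S\N)/(S/PP)  lex  "liked"
[4,5] (S/(S\N))/PP  lex  "city"
[5,6] (S\N)/PP  lex  "a"
[4,6] S/PP  >S  k=5
[3,6] S\N  >  k=4
[0,6] S  <  k=3

[0,6] S   <
  [0,3] N   >
    [0,1] "some" : N/PP
    [1,3] PP   <
      [1,2] "built" : N
      [2,3] "that" : PP\N
  [3,6] S\N   >
    [3,4] "liked" : (S\N)/(S/PP)
    [4,6] S/PP   >S
      [4,5] "city" : (S/(S\N))/PP
      [5,6] "a" : (S\N)/PP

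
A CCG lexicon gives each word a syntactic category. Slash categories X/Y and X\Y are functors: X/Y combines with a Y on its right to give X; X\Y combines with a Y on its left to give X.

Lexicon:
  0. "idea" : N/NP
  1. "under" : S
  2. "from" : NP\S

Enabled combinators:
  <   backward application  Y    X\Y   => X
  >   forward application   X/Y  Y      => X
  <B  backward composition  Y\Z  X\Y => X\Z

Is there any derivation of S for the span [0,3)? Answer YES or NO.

NO

N/NP S NP\S
CKY chart[0,3] = {N}; S ∉ chart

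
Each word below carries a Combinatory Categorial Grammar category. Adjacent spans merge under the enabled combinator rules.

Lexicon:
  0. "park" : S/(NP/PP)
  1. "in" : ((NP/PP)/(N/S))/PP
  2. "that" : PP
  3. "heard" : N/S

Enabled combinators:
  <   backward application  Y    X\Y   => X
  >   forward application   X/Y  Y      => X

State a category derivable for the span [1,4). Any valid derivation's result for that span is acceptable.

[0,4] S   >
  [0,1] "park" : S/(NP/PP)
  [1,4] NP/PP   >
    [1,3] (NP/PP)/(N/S)   >
      [1,2] "in" : ((NP/PP)/(N/S))/PP
      [2,3] "that" : PP
    [3,4] "heard" : N/S

NP/PP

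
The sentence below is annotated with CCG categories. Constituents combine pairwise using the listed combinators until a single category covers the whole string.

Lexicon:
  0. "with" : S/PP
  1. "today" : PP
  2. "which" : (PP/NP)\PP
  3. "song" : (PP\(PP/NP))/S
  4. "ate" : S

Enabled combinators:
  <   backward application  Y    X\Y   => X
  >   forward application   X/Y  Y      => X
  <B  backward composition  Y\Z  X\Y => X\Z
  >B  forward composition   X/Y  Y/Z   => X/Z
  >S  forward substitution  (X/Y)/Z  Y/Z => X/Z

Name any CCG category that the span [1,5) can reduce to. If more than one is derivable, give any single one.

PP

[0,5] S   >
  [0,1] "with" : S/PP
  [1,5] PP   <
    [1,3] PP/NP   <
      [1,2] "today" : PP
      [2,3] "which" : (PP/NP)\PP
    [3,5] PP\(PP/NP)   >
      [3,4] "song" : (PP\(PP/NP))/S
      [4,5] "ate" : S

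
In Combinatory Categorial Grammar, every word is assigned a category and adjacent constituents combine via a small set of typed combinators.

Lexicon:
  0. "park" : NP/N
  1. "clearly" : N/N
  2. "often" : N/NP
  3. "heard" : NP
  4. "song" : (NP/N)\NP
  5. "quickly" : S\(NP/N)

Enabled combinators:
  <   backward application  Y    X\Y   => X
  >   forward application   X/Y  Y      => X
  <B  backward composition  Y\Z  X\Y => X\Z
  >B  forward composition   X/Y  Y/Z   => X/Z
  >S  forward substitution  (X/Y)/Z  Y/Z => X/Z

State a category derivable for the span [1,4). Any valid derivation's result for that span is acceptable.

N

[0,6] S   <
  [0,4] NP   >
    [0,1] "park" : NP/N
    [1,4] N   >
      [1,3] N/NP   >B
        [1,2] "clearly" : N/N
        [2,3] "often" : N/NP
      [3,4] "heard" : NP
  [4,6] S\NP   <B
    [4,5] "song" : (NP/N)\NP
    [5,6] "quickly" : S\(NP/N)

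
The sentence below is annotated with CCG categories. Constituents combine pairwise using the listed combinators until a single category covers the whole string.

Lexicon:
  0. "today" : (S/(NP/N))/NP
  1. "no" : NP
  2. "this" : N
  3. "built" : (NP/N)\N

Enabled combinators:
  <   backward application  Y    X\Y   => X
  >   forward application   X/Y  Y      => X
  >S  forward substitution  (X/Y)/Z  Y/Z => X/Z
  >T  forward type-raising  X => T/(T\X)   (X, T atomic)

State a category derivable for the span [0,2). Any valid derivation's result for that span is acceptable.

S/(NP/N)

[0,4] S   >
  [0,2] S/(NP/N)   >
    [0,1] "today" : (S/(NP/N))/NP
    [1,2] "no" : NP
  [2,4] NP/N   <
    [2,3] "this" : N
    [3,4] "built" : (NP/N)\N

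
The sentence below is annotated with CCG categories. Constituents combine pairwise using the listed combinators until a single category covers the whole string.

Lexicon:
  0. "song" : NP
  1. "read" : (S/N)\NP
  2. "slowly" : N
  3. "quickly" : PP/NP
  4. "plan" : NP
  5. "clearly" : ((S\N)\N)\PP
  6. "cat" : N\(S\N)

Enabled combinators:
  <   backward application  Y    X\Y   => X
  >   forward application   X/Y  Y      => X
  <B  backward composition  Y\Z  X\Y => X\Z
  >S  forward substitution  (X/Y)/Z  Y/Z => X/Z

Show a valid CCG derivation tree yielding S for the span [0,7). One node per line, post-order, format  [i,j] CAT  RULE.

[0,7] S   >
  [0,2] S/N   <
    [0,1] "song" : NP
    [1,2] "read" : (S/N)\NP
  [2,7] N   <
    [2,6] S\N   <
      [2,3] "slowly" : N
      [3,6] (S\N)\N   <
        [3,5] PP   >
          [3,4] "quickly" : PP/NP
          [4,5] "plan" : NP
        [5,6] "clearly" : ((S\N)\N)\PP
    [6,7] "cat" : N\(S\N)

[0,1] NP  lex  "song"
[1,2] (S/N)\NP  lex  "read"
[0,2] S/N  <  k=1
[2,3] N  lex  "slowly"
[3,4] PP/NP  lex  "quickly"
[4,5] NP  lex  "plan"
[3,5] PP  >  k=4
[5,6] ((S\N)\N)\PP  lex  "clearly"
[3,6] (S\N)\N  <  k=5
[2,6] S\N  <  k=3
[6,7] N\(S\N)  lex  "cat"
[2,7] N  <  k=6
[0,7] S  >  k=2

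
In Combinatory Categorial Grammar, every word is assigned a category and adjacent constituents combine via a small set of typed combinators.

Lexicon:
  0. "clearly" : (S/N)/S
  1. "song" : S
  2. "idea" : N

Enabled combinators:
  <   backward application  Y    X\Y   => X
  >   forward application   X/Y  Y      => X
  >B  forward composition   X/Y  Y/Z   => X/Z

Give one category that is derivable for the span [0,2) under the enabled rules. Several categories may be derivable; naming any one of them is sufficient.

S/N

[0,3] S   >
  [0,2] S/N   >
    [0,1] "clearly" : (S/N)/S
    [1,2] "song" : S
  [2,3] "idea" : N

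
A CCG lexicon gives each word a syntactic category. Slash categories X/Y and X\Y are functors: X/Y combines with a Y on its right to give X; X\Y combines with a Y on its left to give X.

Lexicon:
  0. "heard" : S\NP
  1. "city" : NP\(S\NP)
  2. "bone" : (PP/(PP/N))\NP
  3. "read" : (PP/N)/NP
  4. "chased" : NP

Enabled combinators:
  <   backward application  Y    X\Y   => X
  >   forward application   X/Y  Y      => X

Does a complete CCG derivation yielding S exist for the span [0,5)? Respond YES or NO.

NO

S\NP NP\(S\NP) (PP/(PP/N))\NP (PP/N)/NP NP
CKY chart[0,5] = {PP}; S ∉ chart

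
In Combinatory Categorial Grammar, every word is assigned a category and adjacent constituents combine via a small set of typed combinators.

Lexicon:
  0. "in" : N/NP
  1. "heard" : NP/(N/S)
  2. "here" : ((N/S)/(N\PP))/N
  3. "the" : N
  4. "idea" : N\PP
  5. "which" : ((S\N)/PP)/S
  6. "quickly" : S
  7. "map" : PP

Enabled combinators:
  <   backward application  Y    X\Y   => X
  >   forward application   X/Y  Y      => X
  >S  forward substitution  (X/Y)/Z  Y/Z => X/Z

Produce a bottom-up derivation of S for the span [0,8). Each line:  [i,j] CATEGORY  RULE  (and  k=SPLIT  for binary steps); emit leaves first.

[0,1] N/NP  lex  "in"
[1,2] NP/(N/S)  lex  "heard"
[2,3] ((N/S)/(N\PP))/N  lex  "here"
[3,4] N  lex  "the"
[2,4] (N/S)/(N\PP)  >  k=3
[4,5] N\PP  lex  "idea"
[2,5] N/S  >  k=4
[1,5] NP  >  k=2
[0,5] N  >  k=1
[5,6] ((S\N)/PP)/S  lex  "which"
[6,7] S  lex  "quickly"
[5,7] (S\N)/PP  >  k=6
[7,8] PP  lex  "map"
[5,8] S\N  >  k=7
[0,8] S  <  k=5

[0,8] S   <
  [0,5] N   >
    [0,1] "in" : N/NP
    [1,5] NP   >
      [1,2] "heard" : NP/(N/S)
      [2,5] N/S   >
        [2,4] (N/S)/(N\PP)   >
          [2,3] "here" : ((N/S)/(N\PP))/N
          [3,4] "the" : N
        [4,5] "idea" : N\PP
  [5,8] S\N   >
    [5,7] (S\N)/PP   >
      [5,6] "which" : ((S\N)/PP)/S
      [6,7] "quickly" : S
    [7,8] "map" : PP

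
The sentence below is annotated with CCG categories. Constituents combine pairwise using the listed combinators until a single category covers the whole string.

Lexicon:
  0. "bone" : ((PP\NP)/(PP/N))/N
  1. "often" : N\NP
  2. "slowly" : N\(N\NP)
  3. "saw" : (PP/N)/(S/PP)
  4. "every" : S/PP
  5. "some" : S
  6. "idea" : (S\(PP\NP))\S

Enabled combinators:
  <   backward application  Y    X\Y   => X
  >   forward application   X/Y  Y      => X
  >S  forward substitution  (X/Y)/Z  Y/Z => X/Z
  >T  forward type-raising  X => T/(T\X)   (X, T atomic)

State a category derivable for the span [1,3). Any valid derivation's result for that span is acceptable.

N

[0,7] S   <
  [0,5] PP\NP   >
    [0,3] (PP\NP)/(PP/N)   >
      [0,1] "bone" : ((PP\NP)/(PP/N))/N
      [1,3] N   <
        [1,2] "often" : N\NP
        [2,3] "slowly" : N\(N\NP)
    [3,5] PP/N   >
      [3,4] "saw" : (PP/N)/(S/PP)
      [4,5] "every" : S/PP
  [5,7] S\(PP\NP)   <
    [5,6] "some" : S
    [6,7] "idea" : (S\(PP\NP))\S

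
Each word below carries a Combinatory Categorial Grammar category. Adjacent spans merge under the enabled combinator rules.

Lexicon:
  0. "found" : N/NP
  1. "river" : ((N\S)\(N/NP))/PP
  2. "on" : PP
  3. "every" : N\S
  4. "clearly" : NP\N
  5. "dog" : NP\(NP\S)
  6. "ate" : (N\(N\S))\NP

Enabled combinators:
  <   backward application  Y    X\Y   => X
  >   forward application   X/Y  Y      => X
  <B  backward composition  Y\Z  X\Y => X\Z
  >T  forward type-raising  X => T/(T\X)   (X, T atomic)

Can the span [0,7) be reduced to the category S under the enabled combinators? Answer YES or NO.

NO

N/NP ((N\S)\(N/NP))/PP PP N\S NP\N NP\(NP\S) (N\(N\S))\NP
CKY chart[0,7] = {N, N/(N\N), NP/(NP\N), PP/(PP\N), S/(S\N)}; S ∉ chart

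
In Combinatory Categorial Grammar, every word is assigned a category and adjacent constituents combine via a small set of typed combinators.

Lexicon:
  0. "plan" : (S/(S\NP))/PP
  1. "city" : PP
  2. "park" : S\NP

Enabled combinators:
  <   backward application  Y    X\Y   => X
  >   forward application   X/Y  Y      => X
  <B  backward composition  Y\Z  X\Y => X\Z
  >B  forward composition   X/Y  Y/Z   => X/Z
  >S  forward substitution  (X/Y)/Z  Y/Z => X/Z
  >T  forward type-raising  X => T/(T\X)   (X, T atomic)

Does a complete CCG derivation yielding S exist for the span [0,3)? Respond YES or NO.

YES

[0,3] S   >
  [0,2] S/(S\NP)   >
    [0,1] "plan" : (S/(S\NP))/PP
    [1,2] "city" : PP
  [2,3] "park" : S\NP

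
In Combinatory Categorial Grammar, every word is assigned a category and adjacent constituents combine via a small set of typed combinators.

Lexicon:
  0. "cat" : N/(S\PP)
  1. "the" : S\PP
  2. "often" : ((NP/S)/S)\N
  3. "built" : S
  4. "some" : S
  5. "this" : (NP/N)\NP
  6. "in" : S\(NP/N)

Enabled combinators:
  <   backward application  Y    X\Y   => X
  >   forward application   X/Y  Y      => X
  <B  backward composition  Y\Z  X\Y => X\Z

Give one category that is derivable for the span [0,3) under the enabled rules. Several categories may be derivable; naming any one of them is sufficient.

(NP/S)/S

[0,7] S   <
  [0,5] NP   >
    [0,4] NP/S   >
      [0,3] (NP/S)/S   <
        [0,2] N   >
          [0,1] "cat" : N/(S\PP)
          [1,2] "the" : S\PP
        [2,3] "often" : ((NP/S)/S)\N
      [3,4] "built" : S
    [4,5] "some" : S
  [5,7] S\NP   <B
    [5,6] "this" : (NP/N)\NP
    [6,7] "in" : S\(NP/N)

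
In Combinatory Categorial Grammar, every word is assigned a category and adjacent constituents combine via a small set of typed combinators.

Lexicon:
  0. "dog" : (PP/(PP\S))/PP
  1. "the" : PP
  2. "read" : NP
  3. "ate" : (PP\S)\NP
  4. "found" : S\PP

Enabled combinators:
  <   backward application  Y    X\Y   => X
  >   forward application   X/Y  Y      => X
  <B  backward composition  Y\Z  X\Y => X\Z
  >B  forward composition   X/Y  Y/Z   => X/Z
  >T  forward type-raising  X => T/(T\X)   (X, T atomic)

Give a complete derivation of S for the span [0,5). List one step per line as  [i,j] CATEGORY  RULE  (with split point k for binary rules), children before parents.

[0,5] S   <
  [0,4] PP   >
    [0,2] PP/(PP\S)   >
      [0,1] "dog" : (PP/(PP\S))/PP
      [1,2] "the" : PP
    [2,4] PP\S   <
      [2,3] "read" : NP
      [3,4] "ate" : (PP\S)\NP
  [4,5] "found" : S\PP

[0,1] (PP/(PP\S))/PP  lex  "dog"
[1,2] PP  lex  "the"
[0,2] PP/(PP\S)  >  k=1
[2,3] NP  lex  "read"
[3,4] (PP\S)\NP  lex  "ate"
[2,4] PP\S  <  k=3
[0,4] PP  >  k=2
[4,5] S\PP  lex  "found"
[0,5] S  <  k=4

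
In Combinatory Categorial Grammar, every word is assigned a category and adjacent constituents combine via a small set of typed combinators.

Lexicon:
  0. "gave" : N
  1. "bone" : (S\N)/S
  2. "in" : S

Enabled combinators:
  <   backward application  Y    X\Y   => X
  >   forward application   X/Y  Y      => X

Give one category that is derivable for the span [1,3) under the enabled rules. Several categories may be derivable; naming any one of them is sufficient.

[0,3] S   <
  [0,1] "gave" : N
  [1,3] S\N   >
    [1,2] "bone" : (S\N)/S
    [2,3] "in" : S

S\N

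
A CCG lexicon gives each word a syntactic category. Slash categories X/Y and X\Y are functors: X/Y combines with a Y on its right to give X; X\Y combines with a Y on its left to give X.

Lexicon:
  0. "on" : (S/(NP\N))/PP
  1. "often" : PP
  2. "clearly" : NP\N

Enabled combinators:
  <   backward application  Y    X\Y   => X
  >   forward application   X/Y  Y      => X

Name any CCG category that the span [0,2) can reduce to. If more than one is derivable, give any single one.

S/(NP\N)

[0,3] S   >
  [0,2] S/(NP\N)   >
    [0,1] "on" : (S/(NP\N))/PP
    [1,2] "often" : PP
  [2,3] "clearly" : NP\N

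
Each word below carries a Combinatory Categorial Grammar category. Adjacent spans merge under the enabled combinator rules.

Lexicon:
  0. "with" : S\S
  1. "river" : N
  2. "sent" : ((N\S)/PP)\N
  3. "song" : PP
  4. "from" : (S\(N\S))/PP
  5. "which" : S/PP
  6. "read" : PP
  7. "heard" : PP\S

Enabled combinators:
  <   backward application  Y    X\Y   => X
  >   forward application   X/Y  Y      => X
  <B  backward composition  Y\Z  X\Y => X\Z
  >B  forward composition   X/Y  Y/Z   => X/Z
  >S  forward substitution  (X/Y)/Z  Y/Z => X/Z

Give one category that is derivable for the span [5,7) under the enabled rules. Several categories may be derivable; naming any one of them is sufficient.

[0,8] S   <
  [0,4] N\S   <B
    [0,1] "with" : S\S
    [1,4] N\S   >
      [1,3] (N\S)/PP   <
        [1,2] "river" : N
        [2,3] "sent" : ((N\S)/PP)\N
      [3,4] "song" : PP
  [4,8] S\(N\S)   >
    [4,5] "from" : (S\(N\S))/PP
    [5,8] PP   <
      [5,7] S   >
        [5,6] "which" : S/PP
        [6,7] "read" : PP
      [7,8] "heard" : PP\S

S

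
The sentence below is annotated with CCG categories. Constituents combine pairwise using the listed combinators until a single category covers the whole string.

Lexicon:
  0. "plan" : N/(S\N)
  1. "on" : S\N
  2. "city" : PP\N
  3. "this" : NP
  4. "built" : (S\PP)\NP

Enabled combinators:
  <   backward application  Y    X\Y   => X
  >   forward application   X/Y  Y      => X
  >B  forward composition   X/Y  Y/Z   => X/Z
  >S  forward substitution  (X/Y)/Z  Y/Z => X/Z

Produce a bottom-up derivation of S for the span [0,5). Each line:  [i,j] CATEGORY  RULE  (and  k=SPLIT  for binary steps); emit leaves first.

[0,1] N/(S\N)  lex  "plan"
[1,2] S\N  lex  "on"
[0,2] N  >  k=1
[2,3] PP\N  lex  "city"
[0,3] PP  <  k=2
[3,4] NP  lex  "this"
[4,5] (S\PP)\NP  lex  "built"
[3,5] S\PP  <  k=4
[0,5] S  <  k=3

[0,5] S   <
  [0,3] PP   <
    [0,2] N   >
      [0,1] "plan" : N/(S\N)
      [1,2] "on" : S\N
    [2,3] "city" : PP\N
  [3,5] S\PP   <
    [3,4] "this" : NP
    [4,5] "built" : (S\PP)\NP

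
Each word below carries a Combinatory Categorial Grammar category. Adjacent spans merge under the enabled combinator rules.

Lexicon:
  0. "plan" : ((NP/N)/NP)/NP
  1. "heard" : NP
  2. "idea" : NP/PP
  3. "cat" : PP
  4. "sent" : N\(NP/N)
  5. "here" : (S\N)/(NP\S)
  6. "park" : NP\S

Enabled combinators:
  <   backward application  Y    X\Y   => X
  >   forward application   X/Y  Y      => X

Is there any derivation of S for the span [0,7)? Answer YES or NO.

YES

[0,7] S   <
  [0,5] N   <
    [0,4] NP/N   >
      [0,2] (NP/N)/NP   >
        [0,1] "plan" : ((NP/N)/NP)/NP
        [1,2] "heard" : NP
      [2,4] NP   >
        [2,3] "idea" : NP/PP
        [3,4] "cat" : PP
    [4,5] "sent" : N\(NP/N)
  [5,7] S\N   >
    [5,6] "here" : (S\N)/(NP\S)
    [6,7] "park" : NP\S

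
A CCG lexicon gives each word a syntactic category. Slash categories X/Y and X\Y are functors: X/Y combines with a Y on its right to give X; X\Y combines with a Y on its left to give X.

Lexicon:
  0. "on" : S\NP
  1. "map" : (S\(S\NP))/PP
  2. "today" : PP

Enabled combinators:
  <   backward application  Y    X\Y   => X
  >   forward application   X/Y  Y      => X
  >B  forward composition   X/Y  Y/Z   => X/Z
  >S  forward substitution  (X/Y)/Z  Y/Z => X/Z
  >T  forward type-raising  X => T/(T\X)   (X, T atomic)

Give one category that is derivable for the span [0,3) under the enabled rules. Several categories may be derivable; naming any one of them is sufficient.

[0,3] S   <
  [0,1] "on" : S\NP
  [1,3] S\(S\NP)   >
    [1,2] "map" : (S\(S\NP))/PP
    [2,3] "today" : PP

S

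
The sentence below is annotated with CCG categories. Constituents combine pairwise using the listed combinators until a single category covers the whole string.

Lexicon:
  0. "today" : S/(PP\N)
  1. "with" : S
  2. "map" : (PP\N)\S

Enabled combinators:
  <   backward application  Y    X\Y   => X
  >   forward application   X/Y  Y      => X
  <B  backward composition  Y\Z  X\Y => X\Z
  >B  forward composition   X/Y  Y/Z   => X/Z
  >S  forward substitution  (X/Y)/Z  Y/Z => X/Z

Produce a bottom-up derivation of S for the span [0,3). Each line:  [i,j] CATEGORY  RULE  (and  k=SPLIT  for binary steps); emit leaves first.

[0,1] S/(PP\N)  lex  "today"
[1,2] S  lex  "with"
[2,3] (PP\N)\S  lex  "map"
[1,3] PP\N  <  k=2
[0,3] S  >  k=1

[0,3] S   >
  [0,1] "today" : S/(PP\N)
  [1,3] PP\N   <
    [1,2] "with" : S
    [2,3] "map" : (PP\N)\S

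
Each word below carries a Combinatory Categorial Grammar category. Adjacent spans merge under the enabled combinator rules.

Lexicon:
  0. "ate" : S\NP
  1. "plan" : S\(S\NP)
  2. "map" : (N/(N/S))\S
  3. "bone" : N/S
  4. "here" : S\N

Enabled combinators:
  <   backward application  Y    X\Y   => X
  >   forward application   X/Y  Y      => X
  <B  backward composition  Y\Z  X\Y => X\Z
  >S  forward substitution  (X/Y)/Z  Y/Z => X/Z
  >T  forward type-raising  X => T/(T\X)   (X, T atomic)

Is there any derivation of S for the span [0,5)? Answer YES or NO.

YES

[0,5] S   <
  [0,4] N   >
    [0,3] N/(N/S)   <
      [0,2] S   <
        [0,1] "ate" : S\NP
        [1,2] "plan" : S\(S\NP)
      [2,3] "map" : (N/(N/S))\S
    [3,4] "bone" : N/S
  [4,5] "here" : S\N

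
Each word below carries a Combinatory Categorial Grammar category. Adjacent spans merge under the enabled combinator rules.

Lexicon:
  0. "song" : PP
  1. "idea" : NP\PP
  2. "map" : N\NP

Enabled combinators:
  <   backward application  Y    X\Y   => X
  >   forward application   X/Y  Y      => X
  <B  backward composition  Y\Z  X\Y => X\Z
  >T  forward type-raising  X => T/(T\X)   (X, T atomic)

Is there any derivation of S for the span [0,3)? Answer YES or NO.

PP NP\PP N\NP
CKY chart[0,3] = {N, N/(N\N), NP/(NP\N), PP/(PP\N), S/(S\N)}; S ∉ chart

NO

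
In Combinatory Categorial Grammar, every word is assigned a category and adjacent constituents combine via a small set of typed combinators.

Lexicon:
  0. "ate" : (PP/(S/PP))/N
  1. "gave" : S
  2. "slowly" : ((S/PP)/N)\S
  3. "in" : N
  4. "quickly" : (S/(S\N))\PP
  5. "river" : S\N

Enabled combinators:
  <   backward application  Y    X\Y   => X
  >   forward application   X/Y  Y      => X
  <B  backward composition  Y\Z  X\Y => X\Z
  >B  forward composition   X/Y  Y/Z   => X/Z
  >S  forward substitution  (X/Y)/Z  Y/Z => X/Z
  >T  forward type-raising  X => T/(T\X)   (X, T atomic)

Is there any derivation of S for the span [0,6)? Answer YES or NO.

[0,6] S   >
  [0,5] S/(S\N)   <
    [0,4] PP   >
      [0,3] PP/N   >S
        [0,1] "ate" : (PP/(S/PP))/N
        [1,3] (S/PP)/N   <
          [1,2] "gave" : S
          [2,3] "slowly" : ((S/PP)/N)\S
      [3,4] "in" : N
    [4,5] "quickly" : (S/(S\N))\PP
  [5,6] "river" : S\N

YES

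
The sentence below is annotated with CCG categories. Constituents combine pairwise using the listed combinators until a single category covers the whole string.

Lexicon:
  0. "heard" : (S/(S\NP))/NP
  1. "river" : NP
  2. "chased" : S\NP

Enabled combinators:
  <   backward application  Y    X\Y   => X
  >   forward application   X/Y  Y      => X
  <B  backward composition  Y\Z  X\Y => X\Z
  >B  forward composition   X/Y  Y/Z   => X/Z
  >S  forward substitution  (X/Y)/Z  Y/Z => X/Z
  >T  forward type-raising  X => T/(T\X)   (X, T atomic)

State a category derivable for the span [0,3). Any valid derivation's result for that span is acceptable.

[0,3] S   >
  [0,2] S/(S\NP)   >
    [0,1] "heard" : (S/(S\NP))/NP
    [1,2] "river" : NP
  [2,3] "chased" : S\NP

S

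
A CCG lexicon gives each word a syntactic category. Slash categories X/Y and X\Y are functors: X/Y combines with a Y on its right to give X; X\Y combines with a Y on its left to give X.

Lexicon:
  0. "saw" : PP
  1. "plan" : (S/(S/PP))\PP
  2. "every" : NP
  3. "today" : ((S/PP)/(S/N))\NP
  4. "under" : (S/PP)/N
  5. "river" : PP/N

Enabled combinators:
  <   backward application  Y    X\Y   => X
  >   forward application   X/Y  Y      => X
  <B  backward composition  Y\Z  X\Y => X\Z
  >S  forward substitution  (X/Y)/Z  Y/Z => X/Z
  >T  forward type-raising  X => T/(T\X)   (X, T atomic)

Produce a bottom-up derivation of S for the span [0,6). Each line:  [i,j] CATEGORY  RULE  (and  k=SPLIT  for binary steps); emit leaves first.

[0,1] PP  lex  "saw"
[1,2] (S/(S/PP))\PP  lex  "plan"
[0,2] S/(S/PP)  <  k=1
[2,3] NP  lex  "every"
[3,4] ((S/PP)/(S/N))\NP  lex  "today"
[2,4] (S/PP)/(S/N)  <  k=3
[4,5] (S/PP)/N  lex  "under"
[5,6] PP/N  lex  "river"
[4,6] S/N  >S  k=5
[2,6] S/PP  >  k=4
[0,6] S  >  k=2

[0,6] S   >
  [0,2] S/(S/PP)   <
    [0,1] "saw" : PP
    [1,2] "plan" : (S/(S/PP))\PP
  [2,6] S/PP   >
    [2,4] (S/PP)/(S/N)   <
      [2,3] "every" : NP
      [3,4] "today" : ((S/PP)/(S/N))\NP
    [4,6] S/N   >S
      [4,5] "under" : (S/PP)/N
      [5,6] "river" : PP/N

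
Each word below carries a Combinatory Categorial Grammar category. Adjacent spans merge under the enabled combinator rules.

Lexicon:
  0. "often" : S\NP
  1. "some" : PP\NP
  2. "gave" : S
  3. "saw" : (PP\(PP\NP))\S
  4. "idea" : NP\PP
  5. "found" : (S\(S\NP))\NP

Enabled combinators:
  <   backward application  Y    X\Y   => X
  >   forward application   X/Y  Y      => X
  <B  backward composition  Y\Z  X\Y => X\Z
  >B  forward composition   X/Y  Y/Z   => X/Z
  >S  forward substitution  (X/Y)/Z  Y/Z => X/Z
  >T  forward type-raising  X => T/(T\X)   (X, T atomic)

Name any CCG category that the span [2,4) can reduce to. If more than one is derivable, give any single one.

PP\(PP\NP)

[0,6] S   <
  [0,1] "often" : S\NP
  [1,6] S\(S\NP)   <
    [1,5] NP   <
      [1,4] PP   <
        [1,2] "some" : PP\NP
        [2,4] PP\(PP\NP)   <
          [2,3] "gave" : S
          [3,4] "saw" : (PP\(PP\NP))\S
      [4,5] "idea" : NP\PP
    [5,6] "found" : (S\(S\NP))\NP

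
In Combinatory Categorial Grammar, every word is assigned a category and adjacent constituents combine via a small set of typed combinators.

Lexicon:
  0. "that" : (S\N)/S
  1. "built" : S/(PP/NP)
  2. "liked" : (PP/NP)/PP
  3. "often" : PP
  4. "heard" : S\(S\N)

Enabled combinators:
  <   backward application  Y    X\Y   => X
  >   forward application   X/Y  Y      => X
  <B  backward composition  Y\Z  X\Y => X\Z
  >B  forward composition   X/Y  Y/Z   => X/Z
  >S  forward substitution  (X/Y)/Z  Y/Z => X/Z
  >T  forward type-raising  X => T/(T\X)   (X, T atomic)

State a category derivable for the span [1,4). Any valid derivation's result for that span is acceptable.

S

[0,5] S   <
  [0,4] S\N   >
    [0,1] "that" : (S\N)/S
    [1,4] S   >
      [1,3] S/PP   >B
        [1,2] "built" : S/(PP/NP)
        [2,3] "liked" : (PP/NP)/PP
      [3,4] "often" : PP
  [4,5] "heard" : S\(S\N)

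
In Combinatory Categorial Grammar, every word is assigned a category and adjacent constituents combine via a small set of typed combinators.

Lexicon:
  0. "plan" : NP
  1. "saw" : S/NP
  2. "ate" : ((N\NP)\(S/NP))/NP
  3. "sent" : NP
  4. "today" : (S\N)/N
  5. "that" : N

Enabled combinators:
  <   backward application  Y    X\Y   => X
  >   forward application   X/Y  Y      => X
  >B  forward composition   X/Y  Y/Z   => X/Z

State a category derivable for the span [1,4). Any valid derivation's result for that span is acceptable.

[0,6] S   <
  [0,4] N   <
    [0,1] "plan" : NP
    [1,4] N\NP   <
      [1,2] "saw" : S/NP
      [2,4] (N\NP)\(S/NP)   >
        [2,3] "ate" : ((N\NP)\(S/NP))/NP
        [3,4] "sent" : NP
  [4,6] S\N   >
    [4,5] "today" : (S\N)/N
    [5,6] "that" : N

N\NP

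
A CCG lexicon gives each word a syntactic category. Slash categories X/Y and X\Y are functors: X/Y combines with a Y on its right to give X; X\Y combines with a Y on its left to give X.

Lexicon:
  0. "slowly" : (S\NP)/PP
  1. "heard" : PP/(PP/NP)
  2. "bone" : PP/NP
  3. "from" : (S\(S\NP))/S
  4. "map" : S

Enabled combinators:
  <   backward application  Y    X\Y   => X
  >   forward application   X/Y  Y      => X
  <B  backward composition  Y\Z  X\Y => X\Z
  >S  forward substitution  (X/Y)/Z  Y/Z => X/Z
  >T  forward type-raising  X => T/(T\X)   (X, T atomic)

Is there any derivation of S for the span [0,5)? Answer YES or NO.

YES

[0,5] S   <
  [0,3] S\NP   >
    [0,1] "slowly" : (S\NP)/PP
    [1,3] PP   >
      [1,2] "heard" : PP/(PP/NP)
      [2,3] "bone" : PP/NP
  [3,5] S\(S\NP)   >
    [3,4] "from" : (S\(S\NP))/S
    [4,5] "map" : S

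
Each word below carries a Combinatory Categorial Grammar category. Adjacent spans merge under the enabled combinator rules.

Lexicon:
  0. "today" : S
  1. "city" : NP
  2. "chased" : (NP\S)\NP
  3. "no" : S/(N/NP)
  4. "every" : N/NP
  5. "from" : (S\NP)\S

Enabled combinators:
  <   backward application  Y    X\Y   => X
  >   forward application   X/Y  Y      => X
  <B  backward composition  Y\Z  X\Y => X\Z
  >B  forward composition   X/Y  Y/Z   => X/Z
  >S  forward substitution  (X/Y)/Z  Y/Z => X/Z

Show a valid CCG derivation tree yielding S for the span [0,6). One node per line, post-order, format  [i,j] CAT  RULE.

[0,6] S   <
  [0,3] NP   <
    [0,1] "today" : S
    [1,3] NP\S   <
      [1,2] "city" : NP
      [2,3] "chased" : (NP\S)\NP
  [3,6] S\NP   <
    [3,5] S   >
      [3,4] "no" : S/(N/NP)
      [4,5] "every" : N/NP
    [5,6] "from" : (S\NP)\S

[0,1] S  lex  "today"
[1,2] NP  lex  "city"
[2,3] (NP\S)\NP  lex  "chased"
[1,3] NP\S  <  k=2
[0,3] NP  <  k=1
[3,4] S/(N/NP)  lex  "no"
[4,5] N/NP  lex  "every"
[3,5] S  >  k=4
[5,6] (S\NP)\S  lex  "from"
[3,6] S\NP  <  k=5
[0,6] S  <  k=3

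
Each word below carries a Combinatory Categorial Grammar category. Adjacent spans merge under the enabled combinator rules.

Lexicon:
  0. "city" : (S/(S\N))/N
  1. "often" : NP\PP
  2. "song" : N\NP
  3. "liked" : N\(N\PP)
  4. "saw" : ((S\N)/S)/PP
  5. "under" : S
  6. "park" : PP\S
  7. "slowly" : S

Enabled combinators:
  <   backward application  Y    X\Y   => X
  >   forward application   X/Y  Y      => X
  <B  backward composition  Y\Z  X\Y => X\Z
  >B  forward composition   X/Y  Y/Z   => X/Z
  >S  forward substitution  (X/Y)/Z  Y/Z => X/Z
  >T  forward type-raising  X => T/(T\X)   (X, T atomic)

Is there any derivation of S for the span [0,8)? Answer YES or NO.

[0,8] S   >
  [0,4] S/(S\N)   >
    [0,1] "city" : (S/(S\N))/N
    [1,4] N   <
      [1,3] N\PP   <B
        [1,2] "often" : NP\PP
        [2,3] "song" : N\NP
      [3,4] "liked" : N\(N\PP)
  [4,8] S\N   >
    [4,7] (S\N)/S   >
      [4,5] "saw" : ((S\N)/S)/PP
      [5,7] PP   <
        [5,6] "under" : S
        [6,7] "park" : PP\S
    [7,8] "slowly" : S

YES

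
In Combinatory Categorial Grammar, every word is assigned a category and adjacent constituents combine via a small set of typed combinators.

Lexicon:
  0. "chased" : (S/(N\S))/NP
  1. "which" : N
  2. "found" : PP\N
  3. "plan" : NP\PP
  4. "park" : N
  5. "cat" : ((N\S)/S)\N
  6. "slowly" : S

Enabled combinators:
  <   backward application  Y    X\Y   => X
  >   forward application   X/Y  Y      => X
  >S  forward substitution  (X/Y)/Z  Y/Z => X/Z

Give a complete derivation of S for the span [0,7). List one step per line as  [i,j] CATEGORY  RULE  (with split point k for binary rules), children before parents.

[0,1] (S/(N\S))/NP  lex  "chased"
[1,2] N  lex  "which"
[2,3] PP\N  lex  "found"
[1,3] PP  <  k=2
[3,4] NP\PP  lex  "plan"
[1,4] NP  <  k=3
[0,4] S/(N\S)  >  k=1
[4,5] N  lex  "park"
[5,6] ((N\S)/S)\N  lex  "cat"
[4,6] (N\S)/S  <  k=5
[6,7] S  lex  "slowly"
[4,7] N\S  >  k=6
[0,7] S  >  k=4

[0,7] S   >
  [0,4] S/(N\S)   >
    [0,1] "chased" : (S/(N\S))/NP
    [1,4] NP   <
      [1,3] PP   <
        [1,2] "which" : N
        [2,3] "found" : PP\N
      [3,4] "plan" : NP\PP
  [4,7] N\S   >
    [4,6] (N\S)/S   <
      [4,5] "park" : N
      [5,6] "cat" : ((N\S)/S)\N
    [6,7] "slowly" : S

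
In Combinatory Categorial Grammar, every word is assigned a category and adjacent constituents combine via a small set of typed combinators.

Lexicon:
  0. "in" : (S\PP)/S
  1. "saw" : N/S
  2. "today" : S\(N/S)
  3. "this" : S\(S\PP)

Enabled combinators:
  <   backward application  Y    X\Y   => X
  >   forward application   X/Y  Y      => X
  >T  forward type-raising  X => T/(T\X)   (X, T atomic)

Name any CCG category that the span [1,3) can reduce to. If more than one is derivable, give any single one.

S

[0,4] S   <
  [0,3] S\PP   >
    [0,1] "in" : (S\PP)/S
    [1,3] S   <
      [1,2] "saw" : N/S
      [2,3] "today" : S\(N/S)
  [3,4] "this" : S\(S\PP)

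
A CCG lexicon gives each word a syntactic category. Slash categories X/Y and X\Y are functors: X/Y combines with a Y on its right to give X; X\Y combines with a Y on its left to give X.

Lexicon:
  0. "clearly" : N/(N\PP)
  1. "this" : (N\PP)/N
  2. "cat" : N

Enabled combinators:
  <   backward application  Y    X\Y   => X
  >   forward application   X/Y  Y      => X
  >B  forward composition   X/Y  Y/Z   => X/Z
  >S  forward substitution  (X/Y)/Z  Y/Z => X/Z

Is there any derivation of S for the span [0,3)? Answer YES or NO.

NO

N/(N\PP) (N\PP)/N N
CKY chart[0,3] = {N}; S ∉ chart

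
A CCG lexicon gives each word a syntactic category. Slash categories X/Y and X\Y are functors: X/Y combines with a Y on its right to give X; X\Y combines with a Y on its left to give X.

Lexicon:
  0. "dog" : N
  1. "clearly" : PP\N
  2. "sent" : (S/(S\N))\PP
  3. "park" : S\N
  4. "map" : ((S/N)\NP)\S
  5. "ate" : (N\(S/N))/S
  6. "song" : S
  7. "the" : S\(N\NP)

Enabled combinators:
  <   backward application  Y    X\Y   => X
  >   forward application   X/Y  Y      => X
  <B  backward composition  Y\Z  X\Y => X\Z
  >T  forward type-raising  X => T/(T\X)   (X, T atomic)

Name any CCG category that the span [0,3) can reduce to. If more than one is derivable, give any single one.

[0,8] S   <
  [0,7] N\NP   <B
    [0,5] (S/N)\NP   <
      [0,4] S   >
        [0,3] S/(S\N)   <
          [0,2] PP   <
            [0,1] "dog" : N
            [1,2] "clearly" : PP\N
          [2,3] "sent" : (S/(S\N))\PP
        [3,4] "park" : S\N
      [4,5] "map" : ((S/N)\NP)\S
    [5,7] N\(S/N)   >
      [5,6] "ate" : (N\(S/N))/S
      [6,7] "song" : S
  [7,8] "the" : S\(N\NP)

S/(S\N)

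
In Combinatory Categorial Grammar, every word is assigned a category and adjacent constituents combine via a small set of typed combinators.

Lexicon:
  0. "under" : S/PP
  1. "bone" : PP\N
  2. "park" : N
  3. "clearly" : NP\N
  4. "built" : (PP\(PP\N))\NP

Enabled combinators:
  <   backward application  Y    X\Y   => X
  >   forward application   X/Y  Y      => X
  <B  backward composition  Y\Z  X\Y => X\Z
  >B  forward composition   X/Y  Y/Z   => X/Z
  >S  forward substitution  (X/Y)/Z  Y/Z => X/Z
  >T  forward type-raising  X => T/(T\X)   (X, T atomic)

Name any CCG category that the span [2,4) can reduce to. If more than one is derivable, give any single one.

[0,5] S   >
  [0,1] "under" : S/PP
  [1,5] PP   <
    [1,2] "bone" : PP\N
    [2,5] PP\(PP\N)   <
      [2,4] NP   <
        [2,3] "park" : N
        [3,4] "clearly" : NP\N
      [4,5] "built" : (PP\(PP\N))\NP

NP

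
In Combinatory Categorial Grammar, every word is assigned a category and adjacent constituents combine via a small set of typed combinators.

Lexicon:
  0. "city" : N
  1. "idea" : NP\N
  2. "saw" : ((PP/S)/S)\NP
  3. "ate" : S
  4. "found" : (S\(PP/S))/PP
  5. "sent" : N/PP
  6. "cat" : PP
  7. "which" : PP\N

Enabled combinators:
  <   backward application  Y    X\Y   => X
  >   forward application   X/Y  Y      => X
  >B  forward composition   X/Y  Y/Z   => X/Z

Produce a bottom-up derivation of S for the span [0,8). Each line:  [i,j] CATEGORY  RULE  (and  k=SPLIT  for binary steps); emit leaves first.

[0,8] S   <
  [0,4] PP/S   >
    [0,3] (PP/S)/S   <
      [0,2] NP   <
        [0,1] "city" : N
        [1,2] "idea" : NP\N
      [2,3] "saw" : ((PP/S)/S)\NP
    [3,4] "ate" : S
  [4,8] S\(PP/S)   >
    [4,5] "found" : (S\(PP/S))/PP
    [5,8] PP   <
      [5,7] N   >
        [5,6] "sent" : N/PP
        [6,7] "cat" : PP
      [7,8] "which" : PP\N

[0,1] N  lex  "city"
[1,2] NP\N  lex  "idea"
[0,2] NP  <  k=1
[2,3] ((PP/S)/S)\NP  lex  "saw"
[0,3] (PP/S)/S  <  k=2
[3,4] S  lex  "ate"
[0,4] PP/S  >  k=3
[4,5] (S\(PP/S))/PP  lex  "found"
[5,6] N/PP  lex  "sent"
[6,7] PP  lex  "cat"
[5,7] N  >  k=6
[7,8] PP\N  lex  "which"
[5,8] PP  <  k=7
[4,8] S\(PP/S)  >  k=5
[0,8] S  <  k=4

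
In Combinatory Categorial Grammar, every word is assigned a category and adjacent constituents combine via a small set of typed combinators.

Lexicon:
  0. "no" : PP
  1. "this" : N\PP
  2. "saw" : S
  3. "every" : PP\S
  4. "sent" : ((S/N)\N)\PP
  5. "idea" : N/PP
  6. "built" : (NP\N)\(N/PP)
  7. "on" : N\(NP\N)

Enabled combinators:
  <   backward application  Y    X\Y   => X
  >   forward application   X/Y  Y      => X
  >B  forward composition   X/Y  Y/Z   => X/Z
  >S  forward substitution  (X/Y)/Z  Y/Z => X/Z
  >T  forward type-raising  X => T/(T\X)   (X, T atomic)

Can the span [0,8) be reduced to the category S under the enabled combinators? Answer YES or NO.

[0,8] S   >
  [0,5] S/N   <
    [0,2] N   >
      [0,1] N/(N\PP)   >T
        [0,1] "no" : PP
      [1,2] "this" : N\PP
    [2,5] (S/N)\N   <
      [2,4] PP   <
        [2,3] "saw" : S
        [3,4] "every" : PP\S
      [4,5] "sent" : ((S/N)\N)\PP
  [5,8] N   <
    [5,7] NP\N   <
      [5,6] "idea" : N/PP
      [6,7] "built" : (NP\N)\(N/PP)
    [7,8] "on" : N\(NP\N)

YES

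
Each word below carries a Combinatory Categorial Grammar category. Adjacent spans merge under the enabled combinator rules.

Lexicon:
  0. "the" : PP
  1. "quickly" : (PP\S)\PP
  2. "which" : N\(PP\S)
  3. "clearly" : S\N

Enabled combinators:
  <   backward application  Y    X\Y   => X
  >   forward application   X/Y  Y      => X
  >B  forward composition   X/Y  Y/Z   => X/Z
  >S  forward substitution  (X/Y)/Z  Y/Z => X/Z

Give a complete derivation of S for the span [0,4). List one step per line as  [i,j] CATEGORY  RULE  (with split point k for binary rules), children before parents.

[0,4] S   <
  [0,3] N   <
    [0,2] PP\S   <
      [0,1] "the" : PP
      [1,2] "quickly" : (PP\S)\PP
    [2,3] "which" : N\(PP\S)
  [3,4] "clearly" : S\N

[0,1] PP  lex  "the"
[1,2] (PP\S)\PP  lex  "quickly"
[0,2] PP\S  <  k=1
[2,3] N\(PP\S)  lex  "which"
[0,3] N  <  k=2
[3,4] S\N  lex  "clearly"
[0,4] S  <  k=3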